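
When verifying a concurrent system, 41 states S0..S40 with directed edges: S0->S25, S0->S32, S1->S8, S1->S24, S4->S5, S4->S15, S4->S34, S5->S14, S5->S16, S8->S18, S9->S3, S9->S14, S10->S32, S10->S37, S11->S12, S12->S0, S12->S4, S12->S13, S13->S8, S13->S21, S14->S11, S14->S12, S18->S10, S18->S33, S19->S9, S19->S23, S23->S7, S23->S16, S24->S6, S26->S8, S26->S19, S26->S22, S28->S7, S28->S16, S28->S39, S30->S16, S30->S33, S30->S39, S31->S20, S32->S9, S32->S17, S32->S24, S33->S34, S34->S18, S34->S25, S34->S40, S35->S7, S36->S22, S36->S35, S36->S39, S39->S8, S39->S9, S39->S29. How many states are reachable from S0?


BFS from S0:
  layer 0: {S0}
  layer 1: {S25, S32}
  layer 2: {S9, S17, S24}
  layer 3: {S3, S6, S14}
  layer 4: {S11, S12}
  layer 5: {S4, S13}
  layer 6: {S5, S8, S15, S21, S34}
  layer 7: {S16, S18, S40}
  layer 8: {S10, S33}
  layer 9: {S37}
Reachable set: {S0, S3, S4, S5, S6, S8, S9, S10, S11, S12, S13, S14, S15, S16, S17, S18, S21, S24, S25, S32, S33, S34, S37, S40}
Count = 24

24


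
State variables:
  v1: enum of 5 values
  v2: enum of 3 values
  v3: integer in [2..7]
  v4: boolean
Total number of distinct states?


State space = product of domain sizes of all variables.
Domain sizes:
  v1 (enum of 5 values): 5
  v2 (enum of 3 values): 3
  v3 (integer in [2..7]): 6
  v4 (boolean): 2
Product = 5 * 3 * 6 * 2 = 180

180


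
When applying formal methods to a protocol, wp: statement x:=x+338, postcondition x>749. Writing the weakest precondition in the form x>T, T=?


Formula: wp(x:=E, P) = P[E/x] (substitute E for x in postcondition)
Step 1: Postcondition: x>749
Step 2: Substitute x+338 for x: x+338>749
Step 3: Solve for x: x > 749-338 = 411

411


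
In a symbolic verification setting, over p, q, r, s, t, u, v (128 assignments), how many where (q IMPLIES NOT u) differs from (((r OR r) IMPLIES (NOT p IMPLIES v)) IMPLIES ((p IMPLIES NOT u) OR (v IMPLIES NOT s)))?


F1 = (q IMPLIES NOT u)
F2 = (((r OR r) IMPLIES (NOT p IMPLIES v)) IMPLIES ((p IMPLIES NOT u) OR (v IMPLIES NOT s)))
Evaluate both on each of 128 rows (bits = p,q,r,s,t,u,v):
  row 0 [0000000]: F1=1 F2=1 -> 0
  row 1 [0000001]: F1=1 F2=1 -> 0
  row 2 [0000010]: F1=1 F2=1 -> 0
  row 3 [0000011]: F1=1 F2=1 -> 0
  row 4 [0000100]: F1=1 F2=1 -> 0
  (every remaining row is evaluated the same way; all 128 results are listed next)
Full result column, 8 rows per line (p,q,r,s fixed per line; t,u,v runs 000..111 left to right):
  rows 0-7 [p,q,r,s=0000]: 00000000  (ones: 0)
  rows 8-15 [p,q,r,s=0001]: 00000000  (ones: 0)
  rows 16-23 [p,q,r,s=0010]: 00000000  (ones: 0)
  rows 24-31 [p,q,r,s=0011]: 00000000  (ones: 0)
  rows 32-39 [p,q,r,s=0100]: 00110011  (ones: 4)
  rows 40-47 [p,q,r,s=0101]: 00110011  (ones: 4)
  rows 48-55 [p,q,r,s=0110]: 00110011  (ones: 4)
  rows 56-63 [p,q,r,s=0111]: 00110011  (ones: 4)
  rows 64-71 [p,q,r,s=1000]: 00000000  (ones: 0)
  rows 72-79 [p,q,r,s=1001]: 00010001  (ones: 2)
  rows 80-87 [p,q,r,s=1010]: 00000000  (ones: 0)
  rows 88-95 [p,q,r,s=1011]: 00010001  (ones: 2)
  rows 96-103 [p,q,r,s=1100]: 00110011  (ones: 4)
  rows 104-111 [p,q,r,s=1101]: 00100010  (ones: 2)
  rows 112-119 [p,q,r,s=1110]: 00110011  (ones: 4)
  rows 120-127 [p,q,r,s=1111]: 00100010  (ones: 2)
Disagreements = 0+0+0+0+4+4+4+4+0+2+0+2+4+2+4+2 = 32

32


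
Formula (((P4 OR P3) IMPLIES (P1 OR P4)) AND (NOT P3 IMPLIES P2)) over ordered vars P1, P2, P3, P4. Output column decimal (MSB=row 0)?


Formula: (((P4 OR P3) IMPLIES (P1 OR P4)) AND (NOT P3 IMPLIES P2)) over P1, P2, P3, P4 (16 rows)
Evaluate each row (bits = P1,P2,P3,P4, MSB first):
  row 0 [0000]: (((0 OR 0) IMPLIES (0 OR 0)) AND (NOT 0 IMPLIES 0)) -> 0
  row 1 [0001]: (((1 OR 0) IMPLIES (0 OR 1)) AND (NOT 0 IMPLIES 0)) -> 0
  row 2 [0010]: (((0 OR 1) IMPLIES (0 OR 0)) AND (NOT 1 IMPLIES 0)) -> 0
  row 3 [0011]: (((1 OR 1) IMPLIES (0 OR 1)) AND (NOT 1 IMPLIES 0)) -> 1
  row 4 [0100]: (((0 OR 0) IMPLIES (0 OR 0)) AND (NOT 0 IMPLIES 1)) -> 1
  row 5 [0101]: (((1 OR 0) IMPLIES (0 OR 1)) AND (NOT 0 IMPLIES 1)) -> 1
  row 6 [0110]: (((0 OR 1) IMPLIES (0 OR 0)) AND (NOT 1 IMPLIES 1)) -> 0
  row 7 [0111]: (((1 OR 1) IMPLIES (0 OR 1)) AND (NOT 1 IMPLIES 1)) -> 1
  row 8 [1000]: (((0 OR 0) IMPLIES (1 OR 0)) AND (NOT 0 IMPLIES 0)) -> 0
  row 9 [1001]: (((1 OR 0) IMPLIES (1 OR 1)) AND (NOT 0 IMPLIES 0)) -> 0
  row 10 [1010]: (((0 OR 1) IMPLIES (1 OR 0)) AND (NOT 1 IMPLIES 0)) -> 1
  row 11 [1011]: (((1 OR 1) IMPLIES (1 OR 1)) AND (NOT 1 IMPLIES 0)) -> 1
  row 12 [1100]: (((0 OR 0) IMPLIES (1 OR 0)) AND (NOT 0 IMPLIES 1)) -> 1
  row 13 [1101]: (((1 OR 0) IMPLIES (1 OR 1)) AND (NOT 0 IMPLIES 1)) -> 1
  row 14 [1110]: (((0 OR 1) IMPLIES (1 OR 0)) AND (NOT 1 IMPLIES 1)) -> 1
  row 15 [1111]: (((1 OR 1) IMPLIES (1 OR 1)) AND (NOT 1 IMPLIES 1)) -> 1
Full result column, 4 rows per line (P1,P2 fixed per line; P3,P4 runs 00..11 left to right):
  rows 0-3 [P1,P2=00]: 0001  = hex 1
  rows 4-7 [P1,P2=01]: 1101  = hex D
  rows 8-11 [P1,P2=10]: 0011  = hex 3
  rows 12-15 [P1,P2=11]: 1111  = hex F
Output column (row 0 .. row 15) = 0001110100111111
Output column grouped in 4s = 0001 1101 0011 1111 = 0x1D3F
Convert to decimal digit by digit (value = value*16 + digit):
  1 -> 1
  1*16 + 13 (D) = 29
  29*16 + 3 = 467
  467*16 + 15 (F) = 7487
Decimal = 7487

7487


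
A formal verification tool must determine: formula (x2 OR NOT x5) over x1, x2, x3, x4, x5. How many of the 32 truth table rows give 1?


Formula: (x2 OR NOT x5) over 5 vars (32 rows)
Evaluate each row (x1, x2, x3, x4, x5 as bits, MSB first):
  row 0 [00000]: (0 OR NOT 0) -> 1
  row 1 [00001]: (0 OR NOT 1) -> 0
  row 2 [00010]: (0 OR NOT 0) -> 1
  row 3 [00011]: (0 OR NOT 1) -> 0
  row 4 [00100]: (0 OR NOT 0) -> 1
  row 5 [00101]: (0 OR NOT 1) -> 0
  row 6 [00110]: (0 OR NOT 0) -> 1
  row 7 [00111]: (0 OR NOT 1) -> 0
  row 8 [01000]: (1 OR NOT 0) -> 1
  row 9 [01001]: (1 OR NOT 1) -> 1
  row 10 [01010]: (1 OR NOT 0) -> 1
  row 11 [01011]: (1 OR NOT 1) -> 1
  row 12 [01100]: (1 OR NOT 0) -> 1
  row 13 [01101]: (1 OR NOT 1) -> 1
  row 14 [01110]: (1 OR NOT 0) -> 1
  row 15 [01111]: (1 OR NOT 1) -> 1
  row 16 [10000]: (0 OR NOT 0) -> 1
  row 17 [10001]: (0 OR NOT 1) -> 0
  row 18 [10010]: (0 OR NOT 0) -> 1
  row 19 [10011]: (0 OR NOT 1) -> 0
  row 20 [10100]: (0 OR NOT 0) -> 1
  row 21 [10101]: (0 OR NOT 1) -> 0
  row 22 [10110]: (0 OR NOT 0) -> 1
  row 23 [10111]: (0 OR NOT 1) -> 0
  row 24 [11000]: (1 OR NOT 0) -> 1
  row 25 [11001]: (1 OR NOT 1) -> 1
  row 26 [11010]: (1 OR NOT 0) -> 1
  row 27 [11011]: (1 OR NOT 1) -> 1
  row 28 [11100]: (1 OR NOT 0) -> 1
  row 29 [11101]: (1 OR NOT 1) -> 1
  row 30 [11110]: (1 OR NOT 0) -> 1
  row 31 [11111]: (1 OR NOT 1) -> 1
Full result column, 8 rows per line (x1,x2 fixed per line; x3,x4,x5 runs 000..111 left to right):
  rows 0-7 [x1,x2=00]: 10101010  (ones: 4)
  rows 8-15 [x1,x2=01]: 11111111  (ones: 8)
  rows 16-23 [x1,x2=10]: 10101010  (ones: 4)
  rows 24-31 [x1,x2=11]: 11111111  (ones: 8)
Count of 1-rows = 4+8+4+8 = 24

24


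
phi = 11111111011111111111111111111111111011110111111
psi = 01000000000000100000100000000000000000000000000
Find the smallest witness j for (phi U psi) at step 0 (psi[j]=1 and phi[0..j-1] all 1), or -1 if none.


(phi U psi) at 0: need smallest j with psi[j]=1 and phi[i]=1 for all i in [0,j).
Scan from step 0:
  step 0: phi=1, psi=0 -> continue
  step 1: psi=1 and phi held for [0,1) -> witness found
Witness step = 1

1


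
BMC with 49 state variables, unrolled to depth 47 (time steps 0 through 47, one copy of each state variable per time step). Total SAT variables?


BMC unrolls to depth k, creating one copy of each state var for steps 0..k.
Step count = 47 + 1 = 48 (steps 0 through 47)
Vars per step = 49
Total = 49 * 48 = 2352

2352


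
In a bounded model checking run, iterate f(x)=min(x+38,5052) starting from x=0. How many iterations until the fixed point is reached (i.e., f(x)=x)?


Step 1: x=0, cap=5052, increment=38
Step 2: x grows by 38 each step until capped at 5052; fixed point is x=5052
Step 3: iterations = ceil(5052/38) = 133

133


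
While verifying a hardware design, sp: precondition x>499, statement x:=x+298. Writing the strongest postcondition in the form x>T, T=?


Formula: sp(P, x:=E) = exists old_x. (x = E[old_x/x]) AND P[old_x/x] (old_x is the value of x before the assignment; eliminate old_x by solving x = E[old_x/x] for old_x)
Step 1: Precondition P: x>499, i.e. old_x > 499
Step 2: Assignment gives x = old_x + 298, so old_x = x - 298
Step 3: Substitute into P: x - 298 > 499
Step 4: Simplify: x > 499+298 = 797

797


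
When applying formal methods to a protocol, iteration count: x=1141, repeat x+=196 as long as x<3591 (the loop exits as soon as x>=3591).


Step 1: x goes from 1141 toward 3591 by 196; the body runs while x<3591, so iterations = ceil((bound-start)/step)
Step 2: Distance=2450
Step 3: ceil(2450/196)=13

13


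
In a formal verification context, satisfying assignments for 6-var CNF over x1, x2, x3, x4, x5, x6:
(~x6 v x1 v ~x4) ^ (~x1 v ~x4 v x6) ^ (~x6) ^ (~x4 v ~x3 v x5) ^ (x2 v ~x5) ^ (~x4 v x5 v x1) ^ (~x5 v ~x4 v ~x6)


CNF with 7 clauses over 6 vars (64 assignments).
An assignment satisfies CNF iff every clause has >=1 true literal.
Check each row (bits = x1,x2,x3,x4,x5,x6; clause T/F shown):
  row 0 [000000]: clauses=TTTTTTT -> 1
  row 1 [000001]: clauses=TTFTTTT -> 0
  row 2 [000010]: clauses=TTTTFTT -> 0
  row 3 [000011]: clauses=TTFTFTT -> 0
  row 4 [000100]: clauses=TTTTTFT -> 0
  (every remaining row is evaluated the same way; all 64 results are listed next)
Full result column, 8 rows per line (x1,x2,x3 fixed per line; x4,x5,x6 runs 000..111 left to right):
  rows 0-7 [x1,x2,x3=000]: 10000000  (ones: 1)
  rows 8-15 [x1,x2,x3=001]: 10000000  (ones: 1)
  rows 16-23 [x1,x2,x3=010]: 10100010  (ones: 3)
  rows 24-31 [x1,x2,x3=011]: 10100010  (ones: 3)
  rows 32-39 [x1,x2,x3=100]: 10000000  (ones: 1)
  rows 40-47 [x1,x2,x3=101]: 10000000  (ones: 1)
  rows 48-55 [x1,x2,x3=110]: 10100000  (ones: 2)
  rows 56-63 [x1,x2,x3=111]: 10100000  (ones: 2)
Satisfying assignments = 1+1+3+3+1+1+2+2 = 14

14


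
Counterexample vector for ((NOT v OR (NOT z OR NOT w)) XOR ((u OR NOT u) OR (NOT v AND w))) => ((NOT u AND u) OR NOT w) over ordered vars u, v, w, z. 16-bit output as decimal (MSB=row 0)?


F1 = ((NOT v OR (NOT z OR NOT w)) XOR ((u OR NOT u) OR (NOT v AND w)))
F2 = ((NOT u AND u) OR NOT w)
Counterexample to F1=>F2 is where F1=1 and F2=0.
Evaluate each row (bits = u,v,w,z, MSB first):
  row 0 [0000]: F1=0 F2=1 -> F1&~F2 -> 0
  row 1 [0001]: F1=0 F2=1 -> F1&~F2 -> 0
  row 2 [0010]: F1=0 F2=0 -> F1&~F2 -> 0
  row 3 [0011]: F1=0 F2=0 -> F1&~F2 -> 0
  row 4 [0100]: F1=0 F2=1 -> F1&~F2 -> 0
  row 5 [0101]: F1=0 F2=1 -> F1&~F2 -> 0
  row 6 [0110]: F1=0 F2=0 -> F1&~F2 -> 0
  row 7 [0111]: F1=1 F2=0 -> F1&~F2 -> 1
  row 8 [1000]: F1=0 F2=1 -> F1&~F2 -> 0
  row 9 [1001]: F1=0 F2=1 -> F1&~F2 -> 0
  row 10 [1010]: F1=0 F2=0 -> F1&~F2 -> 0
  row 11 [1011]: F1=0 F2=0 -> F1&~F2 -> 0
  row 12 [1100]: F1=0 F2=1 -> F1&~F2 -> 0
  row 13 [1101]: F1=0 F2=1 -> F1&~F2 -> 0
  row 14 [1110]: F1=0 F2=0 -> F1&~F2 -> 0
  row 15 [1111]: F1=1 F2=0 -> F1&~F2 -> 1
Full result column, 4 rows per line (u,v fixed per line; w,z runs 00..11 left to right):
  rows 0-3 [u,v=00]: 0000  = hex 0
  rows 4-7 [u,v=01]: 0001  = hex 1
  rows 8-11 [u,v=10]: 0000  = hex 0
  rows 12-15 [u,v=11]: 0001  = hex 1
Counterexample vector (row 0 .. row 15) = 0000000100000001
Output column grouped in 4s = 0000 0001 0000 0001 = 0x0101
Convert to decimal digit by digit (value = value*16 + digit):
  0 -> 0
  0*16 + 1 = 1
  1*16 + 0 = 16
  16*16 + 1 = 257
Decimal = 257

257


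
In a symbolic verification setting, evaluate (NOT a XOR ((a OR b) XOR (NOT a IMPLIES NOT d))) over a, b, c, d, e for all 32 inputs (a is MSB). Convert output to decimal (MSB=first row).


Formula: (NOT a XOR ((a OR b) XOR (NOT a IMPLIES NOT d))) over a, b, c, d, e (32 rows)
Evaluate each row (bits = a,b,c,d,e, MSB first):
  row 0 [00000]: (NOT 0 XOR ((0 OR 0) XOR (NOT 0 IMPLIES NOT 0))) -> 0
  row 1 [00001]: (NOT 0 XOR ((0 OR 0) XOR (NOT 0 IMPLIES NOT 0))) -> 0
  row 2 [00010]: (NOT 0 XOR ((0 OR 0) XOR (NOT 0 IMPLIES NOT 1))) -> 1
  row 3 [00011]: (NOT 0 XOR ((0 OR 0) XOR (NOT 0 IMPLIES NOT 1))) -> 1
  row 4 [00100]: (NOT 0 XOR ((0 OR 0) XOR (NOT 0 IMPLIES NOT 0))) -> 0
  row 5 [00101]: (NOT 0 XOR ((0 OR 0) XOR (NOT 0 IMPLIES NOT 0))) -> 0
  row 6 [00110]: (NOT 0 XOR ((0 OR 0) XOR (NOT 0 IMPLIES NOT 1))) -> 1
  row 7 [00111]: (NOT 0 XOR ((0 OR 0) XOR (NOT 0 IMPLIES NOT 1))) -> 1
  row 8 [01000]: (NOT 0 XOR ((0 OR 1) XOR (NOT 0 IMPLIES NOT 0))) -> 1
  row 9 [01001]: (NOT 0 XOR ((0 OR 1) XOR (NOT 0 IMPLIES NOT 0))) -> 1
  row 10 [01010]: (NOT 0 XOR ((0 OR 1) XOR (NOT 0 IMPLIES NOT 1))) -> 0
  row 11 [01011]: (NOT 0 XOR ((0 OR 1) XOR (NOT 0 IMPLIES NOT 1))) -> 0
  row 12 [01100]: (NOT 0 XOR ((0 OR 1) XOR (NOT 0 IMPLIES NOT 0))) -> 1
  row 13 [01101]: (NOT 0 XOR ((0 OR 1) XOR (NOT 0 IMPLIES NOT 0))) -> 1
  row 14 [01110]: (NOT 0 XOR ((0 OR 1) XOR (NOT 0 IMPLIES NOT 1))) -> 0
  row 15 [01111]: (NOT 0 XOR ((0 OR 1) XOR (NOT 0 IMPLIES NOT 1))) -> 0
  row 16 [10000]: (NOT 1 XOR ((1 OR 0) XOR (NOT 1 IMPLIES NOT 0))) -> 0
  row 17 [10001]: (NOT 1 XOR ((1 OR 0) XOR (NOT 1 IMPLIES NOT 0))) -> 0
  row 18 [10010]: (NOT 1 XOR ((1 OR 0) XOR (NOT 1 IMPLIES NOT 1))) -> 0
  row 19 [10011]: (NOT 1 XOR ((1 OR 0) XOR (NOT 1 IMPLIES NOT 1))) -> 0
  row 20 [10100]: (NOT 1 XOR ((1 OR 0) XOR (NOT 1 IMPLIES NOT 0))) -> 0
  row 21 [10101]: (NOT 1 XOR ((1 OR 0) XOR (NOT 1 IMPLIES NOT 0))) -> 0
  row 22 [10110]: (NOT 1 XOR ((1 OR 0) XOR (NOT 1 IMPLIES NOT 1))) -> 0
  row 23 [10111]: (NOT 1 XOR ((1 OR 0) XOR (NOT 1 IMPLIES NOT 1))) -> 0
  row 24 [11000]: (NOT 1 XOR ((1 OR 1) XOR (NOT 1 IMPLIES NOT 0))) -> 0
  row 25 [11001]: (NOT 1 XOR ((1 OR 1) XOR (NOT 1 IMPLIES NOT 0))) -> 0
  row 26 [11010]: (NOT 1 XOR ((1 OR 1) XOR (NOT 1 IMPLIES NOT 1))) -> 0
  row 27 [11011]: (NOT 1 XOR ((1 OR 1) XOR (NOT 1 IMPLIES NOT 1))) -> 0
  row 28 [11100]: (NOT 1 XOR ((1 OR 1) XOR (NOT 1 IMPLIES NOT 0))) -> 0
  row 29 [11101]: (NOT 1 XOR ((1 OR 1) XOR (NOT 1 IMPLIES NOT 0))) -> 0
  row 30 [11110]: (NOT 1 XOR ((1 OR 1) XOR (NOT 1 IMPLIES NOT 1))) -> 0
  row 31 [11111]: (NOT 1 XOR ((1 OR 1) XOR (NOT 1 IMPLIES NOT 1))) -> 0
Full result column, 4 rows per line (a,b,c fixed per line; d,e runs 00..11 left to right):
  rows 0-3 [a,b,c=000]: 0011  = hex 3
  rows 4-7 [a,b,c=001]: 0011  = hex 3
  rows 8-11 [a,b,c=010]: 1100  = hex C
  rows 12-15 [a,b,c=011]: 1100  = hex C
  rows 16-19 [a,b,c=100]: 0000  = hex 0
  rows 20-23 [a,b,c=101]: 0000  = hex 0
  rows 24-27 [a,b,c=110]: 0000  = hex 0
  rows 28-31 [a,b,c=111]: 0000  = hex 0
Output column (row 0 .. row 31) = 00110011110011000000000000000000
Output column grouped in 4s = 0011 0011 1100 1100 0000 0000 0000 0000 = 0x33CC0000
Convert to decimal digit by digit (value = value*16 + digit):
  3 -> 3
  3*16 + 3 = 51
  51*16 + 12 (C) = 828
  828*16 + 12 (C) = 13260
  13260*16 + 0 = 212160
  212160*16 + 0 = 3394560
  3394560*16 + 0 = 54312960
  54312960*16 + 0 = 869007360
Decimal = 869007360

869007360


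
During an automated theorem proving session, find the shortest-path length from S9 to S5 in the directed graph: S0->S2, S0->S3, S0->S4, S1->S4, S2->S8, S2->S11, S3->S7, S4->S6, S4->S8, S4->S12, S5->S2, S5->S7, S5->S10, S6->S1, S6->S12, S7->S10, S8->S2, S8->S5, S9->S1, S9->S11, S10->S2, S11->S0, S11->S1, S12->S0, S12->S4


BFS layer-by-layer from S9:
  dist 0: {S9}
  dist 1: {S1, S11}
  dist 2: {S0, S4}
  dist 3: {S2, S3, S6, S8, S12}
  dist 4: {S5, S7}
  -> S5 reached at distance 4
Shortest path length = 4

4


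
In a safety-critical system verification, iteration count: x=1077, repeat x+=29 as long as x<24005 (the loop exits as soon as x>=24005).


Step 1: x goes from 1077 toward 24005 by 29; the body runs while x<24005, so iterations = ceil((bound-start)/step)
Step 2: Distance=22928
Step 3: ceil(22928/29)=791

791


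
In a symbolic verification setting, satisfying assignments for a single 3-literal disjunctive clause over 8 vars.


Step 1: Total=2^8=256
Step 2: Unsat when all 3 false: 2^5=32
Step 3: Sat=256-32=224

224


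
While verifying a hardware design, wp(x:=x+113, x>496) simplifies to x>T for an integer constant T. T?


Formula: wp(x:=E, P) = P[E/x] (substitute E for x in postcondition)
Step 1: Postcondition: x>496
Step 2: Substitute x+113 for x: x+113>496
Step 3: Solve for x: x > 496-113 = 383

383


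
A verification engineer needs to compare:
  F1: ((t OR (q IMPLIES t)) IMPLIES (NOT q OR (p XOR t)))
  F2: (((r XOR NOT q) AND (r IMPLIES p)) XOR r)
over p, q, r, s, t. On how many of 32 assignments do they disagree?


F1 = ((t OR (q IMPLIES t)) IMPLIES (NOT q OR (p XOR t)))
F2 = (((r XOR NOT q) AND (r IMPLIES p)) XOR r)
Evaluate both on each of 32 rows (bits = p,q,r,s,t):
  row 0 [00000]: F1=1 F2=1 -> 0
  row 1 [00001]: F1=1 F2=1 -> 0
  row 2 [00010]: F1=1 F2=1 -> 0
  row 3 [00011]: F1=1 F2=1 -> 0
  row 4 [00100]: F1=1 F2=1 -> 0
  row 5 [00101]: F1=1 F2=1 -> 0
  row 6 [00110]: F1=1 F2=1 -> 0
  row 7 [00111]: F1=1 F2=1 -> 0
  row 8 [01000]: F1=1 F2=0 (differ) -> 1
  row 9 [01001]: F1=1 F2=0 (differ) -> 1
  row 10 [01010]: F1=1 F2=0 (differ) -> 1
  row 11 [01011]: F1=1 F2=0 (differ) -> 1
  row 12 [01100]: F1=1 F2=1 -> 0
  row 13 [01101]: F1=1 F2=1 -> 0
  row 14 [01110]: F1=1 F2=1 -> 0
  row 15 [01111]: F1=1 F2=1 -> 0
  row 16 [10000]: F1=1 F2=1 -> 0
  row 17 [10001]: F1=1 F2=1 -> 0
  row 18 [10010]: F1=1 F2=1 -> 0
  row 19 [10011]: F1=1 F2=1 -> 0
  row 20 [10100]: F1=1 F2=1 -> 0
  row 21 [10101]: F1=1 F2=1 -> 0
  row 22 [10110]: F1=1 F2=1 -> 0
  row 23 [10111]: F1=1 F2=1 -> 0
  row 24 [11000]: F1=1 F2=0 (differ) -> 1
  row 25 [11001]: F1=0 F2=0 -> 0
  row 26 [11010]: F1=1 F2=0 (differ) -> 1
  row 27 [11011]: F1=0 F2=0 -> 0
  row 28 [11100]: F1=1 F2=0 (differ) -> 1
  row 29 [11101]: F1=0 F2=0 -> 0
  row 30 [11110]: F1=1 F2=0 (differ) -> 1
  row 31 [11111]: F1=0 F2=0 -> 0
Full result column, 8 rows per line (p,q fixed per line; r,s,t runs 000..111 left to right):
  rows 0-7 [p,q=00]: 00000000  (ones: 0)
  rows 8-15 [p,q=01]: 11110000  (ones: 4)
  rows 16-23 [p,q=10]: 00000000  (ones: 0)
  rows 24-31 [p,q=11]: 10101010  (ones: 4)
Disagreements = 0+4+0+4 = 8

8


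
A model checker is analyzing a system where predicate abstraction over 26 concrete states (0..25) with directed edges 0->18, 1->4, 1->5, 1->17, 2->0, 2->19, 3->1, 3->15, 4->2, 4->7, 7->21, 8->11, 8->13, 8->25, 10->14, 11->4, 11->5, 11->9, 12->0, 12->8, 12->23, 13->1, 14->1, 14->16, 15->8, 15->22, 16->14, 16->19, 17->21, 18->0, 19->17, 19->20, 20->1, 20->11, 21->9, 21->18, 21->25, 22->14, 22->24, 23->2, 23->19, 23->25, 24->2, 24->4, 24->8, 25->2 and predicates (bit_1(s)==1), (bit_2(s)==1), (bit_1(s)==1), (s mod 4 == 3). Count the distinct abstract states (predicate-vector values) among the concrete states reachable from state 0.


BFS from 0:
Concrete reachable: {0, 18}
Abstract via predicates (bit_1(s)==1), (bit_2(s)==1), (bit_1(s)==1), (s mod 4 == 3):
  (0,0,0,0) <- {0}
  (1,0,1,0) <- {18}
Distinct abstract states = 2

2


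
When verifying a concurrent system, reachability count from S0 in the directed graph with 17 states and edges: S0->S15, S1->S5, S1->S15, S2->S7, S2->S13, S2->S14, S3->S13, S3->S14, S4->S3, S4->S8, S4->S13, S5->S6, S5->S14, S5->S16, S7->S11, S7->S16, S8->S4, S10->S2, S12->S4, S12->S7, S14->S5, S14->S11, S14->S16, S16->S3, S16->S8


BFS from S0:
  layer 0: {S0}
  layer 1: {S15}
Reachable set: {S0, S15}
Count = 2

2


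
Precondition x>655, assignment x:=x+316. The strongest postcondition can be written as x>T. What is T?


Formula: sp(P, x:=E) = exists old_x. (x = E[old_x/x]) AND P[old_x/x] (old_x is the value of x before the assignment; eliminate old_x by solving x = E[old_x/x] for old_x)
Step 1: Precondition P: x>655, i.e. old_x > 655
Step 2: Assignment gives x = old_x + 316, so old_x = x - 316
Step 3: Substitute into P: x - 316 > 655
Step 4: Simplify: x > 655+316 = 971

971


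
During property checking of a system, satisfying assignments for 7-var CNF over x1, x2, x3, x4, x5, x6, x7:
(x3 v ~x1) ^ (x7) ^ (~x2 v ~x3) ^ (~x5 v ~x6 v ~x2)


CNF with 4 clauses over 7 vars (128 assignments).
An assignment satisfies CNF iff every clause has >=1 true literal.
Check each row (bits = x1,x2,x3,x4,x5,x6,x7; clause T/F shown):
  row 0 [0000000]: clauses=TFTT -> 0
  row 1 [0000001]: clauses=TTTT -> 1
  row 2 [0000010]: clauses=TFTT -> 0
  row 3 [0000011]: clauses=TTTT -> 1
  row 4 [0000100]: clauses=TFTT -> 0
  (every remaining row is evaluated the same way; all 128 results are listed next)
Full result column, 8 rows per line (x1,x2,x3,x4 fixed per line; x5,x6,x7 runs 000..111 left to right):
  rows 0-7 [x1,x2,x3,x4=0000]: 01010101  (ones: 4)
  rows 8-15 [x1,x2,x3,x4=0001]: 01010101  (ones: 4)
  rows 16-23 [x1,x2,x3,x4=0010]: 01010101  (ones: 4)
  rows 24-31 [x1,x2,x3,x4=0011]: 01010101  (ones: 4)
  rows 32-39 [x1,x2,x3,x4=0100]: 01010100  (ones: 3)
  rows 40-47 [x1,x2,x3,x4=0101]: 01010100  (ones: 3)
  rows 48-55 [x1,x2,x3,x4=0110]: 00000000  (ones: 0)
  rows 56-63 [x1,x2,x3,x4=0111]: 00000000  (ones: 0)
  rows 64-71 [x1,x2,x3,x4=1000]: 00000000  (ones: 0)
  rows 72-79 [x1,x2,x3,x4=1001]: 00000000  (ones: 0)
  rows 80-87 [x1,x2,x3,x4=1010]: 01010101  (ones: 4)
  rows 88-95 [x1,x2,x3,x4=1011]: 01010101  (ones: 4)
  rows 96-103 [x1,x2,x3,x4=1100]: 00000000  (ones: 0)
  rows 104-111 [x1,x2,x3,x4=1101]: 00000000  (ones: 0)
  rows 112-119 [x1,x2,x3,x4=1110]: 00000000  (ones: 0)
  rows 120-127 [x1,x2,x3,x4=1111]: 00000000  (ones: 0)
Satisfying assignments = 4+4+4+4+3+3+0+0+0+0+4+4+0+0+0+0 = 30

30


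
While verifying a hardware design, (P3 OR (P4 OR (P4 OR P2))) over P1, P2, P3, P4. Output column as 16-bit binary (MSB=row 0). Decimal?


Formula: (P3 OR (P4 OR (P4 OR P2))) over P1, P2, P3, P4 (16 rows)
Evaluate each row (bits = P1,P2,P3,P4, MSB first):
  row 0 [0000]: (0 OR (0 OR (0 OR 0))) -> 0
  row 1 [0001]: (0 OR (1 OR (1 OR 0))) -> 1
  row 2 [0010]: (1 OR (0 OR (0 OR 0))) -> 1
  row 3 [0011]: (1 OR (1 OR (1 OR 0))) -> 1
  row 4 [0100]: (0 OR (0 OR (0 OR 1))) -> 1
  row 5 [0101]: (0 OR (1 OR (1 OR 1))) -> 1
  row 6 [0110]: (1 OR (0 OR (0 OR 1))) -> 1
  row 7 [0111]: (1 OR (1 OR (1 OR 1))) -> 1
  row 8 [1000]: (0 OR (0 OR (0 OR 0))) -> 0
  row 9 [1001]: (0 OR (1 OR (1 OR 0))) -> 1
  row 10 [1010]: (1 OR (0 OR (0 OR 0))) -> 1
  row 11 [1011]: (1 OR (1 OR (1 OR 0))) -> 1
  row 12 [1100]: (0 OR (0 OR (0 OR 1))) -> 1
  row 13 [1101]: (0 OR (1 OR (1 OR 1))) -> 1
  row 14 [1110]: (1 OR (0 OR (0 OR 1))) -> 1
  row 15 [1111]: (1 OR (1 OR (1 OR 1))) -> 1
Full result column, 4 rows per line (P1,P2 fixed per line; P3,P4 runs 00..11 left to right):
  rows 0-3 [P1,P2=00]: 0111  = hex 7
  rows 4-7 [P1,P2=01]: 1111  = hex F
  rows 8-11 [P1,P2=10]: 0111  = hex 7
  rows 12-15 [P1,P2=11]: 1111  = hex F
Output column (row 0 .. row 15) = 0111111101111111
Output column grouped in 4s = 0111 1111 0111 1111 = 0x7F7F
Convert to decimal digit by digit (value = value*16 + digit):
  7 -> 7
  7*16 + 15 (F) = 127
  127*16 + 7 = 2039
  2039*16 + 15 (F) = 32639
Decimal = 32639

32639


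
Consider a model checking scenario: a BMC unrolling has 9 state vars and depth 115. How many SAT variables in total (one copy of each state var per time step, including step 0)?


BMC unrolls to depth k, creating one copy of each state var for steps 0..k.
Step count = 115 + 1 = 116 (steps 0 through 115)
Vars per step = 9
Total = 9 * 116 = 1044

1044


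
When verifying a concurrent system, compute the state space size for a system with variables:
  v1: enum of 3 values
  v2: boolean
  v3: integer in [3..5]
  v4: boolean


State space = product of domain sizes of all variables.
Domain sizes:
  v1 (enum of 3 values): 3
  v2 (boolean): 2
  v3 (integer in [3..5]): 3
  v4 (boolean): 2
Product = 3 * 2 * 3 * 2 = 36

36


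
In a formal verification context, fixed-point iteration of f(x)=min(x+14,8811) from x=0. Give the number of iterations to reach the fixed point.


Step 1: x=0, cap=8811, increment=14
Step 2: x grows by 14 each step until capped at 8811; fixed point is x=8811
Step 3: iterations = ceil(8811/14) = 630

630


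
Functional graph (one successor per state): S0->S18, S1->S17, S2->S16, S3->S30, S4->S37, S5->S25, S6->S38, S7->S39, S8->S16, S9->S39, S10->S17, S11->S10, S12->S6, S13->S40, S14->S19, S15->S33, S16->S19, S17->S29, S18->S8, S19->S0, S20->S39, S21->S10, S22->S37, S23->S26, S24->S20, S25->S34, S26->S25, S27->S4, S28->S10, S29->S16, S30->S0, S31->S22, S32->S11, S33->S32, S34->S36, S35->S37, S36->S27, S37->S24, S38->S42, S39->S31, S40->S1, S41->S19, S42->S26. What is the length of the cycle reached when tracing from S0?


Trace from S0 until a state repeats:
  S0 -> S18 -> S8 -> S16 -> S19 -> S0
S0 first seen at step 0, revisited at step 5.
Cycle length = 5 - 0 = 5

5


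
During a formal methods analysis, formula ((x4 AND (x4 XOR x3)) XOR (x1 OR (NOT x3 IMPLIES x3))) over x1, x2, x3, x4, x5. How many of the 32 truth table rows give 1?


Formula: ((x4 AND (x4 XOR x3)) XOR (x1 OR (NOT x3 IMPLIES x3))) over 5 vars (32 rows)
Evaluate each row (x1, x2, x3, x4, x5 as bits, MSB first):
  row 0 [00000]: ((0 AND (0 XOR 0)) XOR (0 OR (NOT 0 IMPLIES 0))) -> 0
  row 1 [00001]: ((0 AND (0 XOR 0)) XOR (0 OR (NOT 0 IMPLIES 0))) -> 0
  row 2 [00010]: ((1 AND (1 XOR 0)) XOR (0 OR (NOT 0 IMPLIES 0))) -> 1
  row 3 [00011]: ((1 AND (1 XOR 0)) XOR (0 OR (NOT 0 IMPLIES 0))) -> 1
  row 4 [00100]: ((0 AND (0 XOR 1)) XOR (0 OR (NOT 1 IMPLIES 1))) -> 1
  row 5 [00101]: ((0 AND (0 XOR 1)) XOR (0 OR (NOT 1 IMPLIES 1))) -> 1
  row 6 [00110]: ((1 AND (1 XOR 1)) XOR (0 OR (NOT 1 IMPLIES 1))) -> 1
  row 7 [00111]: ((1 AND (1 XOR 1)) XOR (0 OR (NOT 1 IMPLIES 1))) -> 1
  row 8 [01000]: ((0 AND (0 XOR 0)) XOR (0 OR (NOT 0 IMPLIES 0))) -> 0
  row 9 [01001]: ((0 AND (0 XOR 0)) XOR (0 OR (NOT 0 IMPLIES 0))) -> 0
  row 10 [01010]: ((1 AND (1 XOR 0)) XOR (0 OR (NOT 0 IMPLIES 0))) -> 1
  row 11 [01011]: ((1 AND (1 XOR 0)) XOR (0 OR (NOT 0 IMPLIES 0))) -> 1
  row 12 [01100]: ((0 AND (0 XOR 1)) XOR (0 OR (NOT 1 IMPLIES 1))) -> 1
  row 13 [01101]: ((0 AND (0 XOR 1)) XOR (0 OR (NOT 1 IMPLIES 1))) -> 1
  row 14 [01110]: ((1 AND (1 XOR 1)) XOR (0 OR (NOT 1 IMPLIES 1))) -> 1
  row 15 [01111]: ((1 AND (1 XOR 1)) XOR (0 OR (NOT 1 IMPLIES 1))) -> 1
  row 16 [10000]: ((0 AND (0 XOR 0)) XOR (1 OR (NOT 0 IMPLIES 0))) -> 1
  row 17 [10001]: ((0 AND (0 XOR 0)) XOR (1 OR (NOT 0 IMPLIES 0))) -> 1
  row 18 [10010]: ((1 AND (1 XOR 0)) XOR (1 OR (NOT 0 IMPLIES 0))) -> 0
  row 19 [10011]: ((1 AND (1 XOR 0)) XOR (1 OR (NOT 0 IMPLIES 0))) -> 0
  row 20 [10100]: ((0 AND (0 XOR 1)) XOR (1 OR (NOT 1 IMPLIES 1))) -> 1
  row 21 [10101]: ((0 AND (0 XOR 1)) XOR (1 OR (NOT 1 IMPLIES 1))) -> 1
  row 22 [10110]: ((1 AND (1 XOR 1)) XOR (1 OR (NOT 1 IMPLIES 1))) -> 1
  row 23 [10111]: ((1 AND (1 XOR 1)) XOR (1 OR (NOT 1 IMPLIES 1))) -> 1
  row 24 [11000]: ((0 AND (0 XOR 0)) XOR (1 OR (NOT 0 IMPLIES 0))) -> 1
  row 25 [11001]: ((0 AND (0 XOR 0)) XOR (1 OR (NOT 0 IMPLIES 0))) -> 1
  row 26 [11010]: ((1 AND (1 XOR 0)) XOR (1 OR (NOT 0 IMPLIES 0))) -> 0
  row 27 [11011]: ((1 AND (1 XOR 0)) XOR (1 OR (NOT 0 IMPLIES 0))) -> 0
  row 28 [11100]: ((0 AND (0 XOR 1)) XOR (1 OR (NOT 1 IMPLIES 1))) -> 1
  row 29 [11101]: ((0 AND (0 XOR 1)) XOR (1 OR (NOT 1 IMPLIES 1))) -> 1
  row 30 [11110]: ((1 AND (1 XOR 1)) XOR (1 OR (NOT 1 IMPLIES 1))) -> 1
  row 31 [11111]: ((1 AND (1 XOR 1)) XOR (1 OR (NOT 1 IMPLIES 1))) -> 1
Full result column, 8 rows per line (x1,x2 fixed per line; x3,x4,x5 runs 000..111 left to right):
  rows 0-7 [x1,x2=00]: 00111111  (ones: 6)
  rows 8-15 [x1,x2=01]: 00111111  (ones: 6)
  rows 16-23 [x1,x2=10]: 11001111  (ones: 6)
  rows 24-31 [x1,x2=11]: 11001111  (ones: 6)
Count of 1-rows = 6+6+6+6 = 24

24


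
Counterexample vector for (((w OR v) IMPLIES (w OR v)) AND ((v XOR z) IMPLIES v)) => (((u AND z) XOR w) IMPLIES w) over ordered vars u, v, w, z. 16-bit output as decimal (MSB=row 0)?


F1 = (((w OR v) IMPLIES (w OR v)) AND ((v XOR z) IMPLIES v))
F2 = (((u AND z) XOR w) IMPLIES w)
Counterexample to F1=>F2 is where F1=1 and F2=0.
Evaluate each row (bits = u,v,w,z, MSB first):
  row 0 [0000]: F1=1 F2=1 -> F1&~F2 -> 0
  row 1 [0001]: F1=0 F2=1 -> F1&~F2 -> 0
  row 2 [0010]: F1=1 F2=1 -> F1&~F2 -> 0
  row 3 [0011]: F1=0 F2=1 -> F1&~F2 -> 0
  row 4 [0100]: F1=1 F2=1 -> F1&~F2 -> 0
  row 5 [0101]: F1=1 F2=1 -> F1&~F2 -> 0
  row 6 [0110]: F1=1 F2=1 -> F1&~F2 -> 0
  row 7 [0111]: F1=1 F2=1 -> F1&~F2 -> 0
  row 8 [1000]: F1=1 F2=1 -> F1&~F2 -> 0
  row 9 [1001]: F1=0 F2=0 -> F1&~F2 -> 0
  row 10 [1010]: F1=1 F2=1 -> F1&~F2 -> 0
  row 11 [1011]: F1=0 F2=1 -> F1&~F2 -> 0
  row 12 [1100]: F1=1 F2=1 -> F1&~F2 -> 0
  row 13 [1101]: F1=1 F2=0 -> F1&~F2 -> 1
  row 14 [1110]: F1=1 F2=1 -> F1&~F2 -> 0
  row 15 [1111]: F1=1 F2=1 -> F1&~F2 -> 0
Full result column, 4 rows per line (u,v fixed per line; w,z runs 00..11 left to right):
  rows 0-3 [u,v=00]: 0000  = hex 0
  rows 4-7 [u,v=01]: 0000  = hex 0
  rows 8-11 [u,v=10]: 0000  = hex 0
  rows 12-15 [u,v=11]: 0100  = hex 4
Counterexample vector (row 0 .. row 15) = 0000000000000100
Output column grouped in 4s = 0000 0000 0000 0100 = 0x0004
Convert to decimal digit by digit (value = value*16 + digit):
  0 -> 0
  0*16 + 0 = 0
  0*16 + 0 = 0
  0*16 + 4 = 4
Decimal = 4

4


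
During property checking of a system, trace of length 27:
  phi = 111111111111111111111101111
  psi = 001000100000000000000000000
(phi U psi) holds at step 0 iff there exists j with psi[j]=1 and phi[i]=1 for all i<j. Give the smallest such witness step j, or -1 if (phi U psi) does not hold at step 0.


(phi U psi) at 0: need smallest j with psi[j]=1 and phi[i]=1 for all i in [0,j).
Scan from step 0:
  step 0: phi=1, psi=0 -> continue
  step 1: phi=1, psi=0 -> continue
  step 2: psi=1 and phi held for [0,2) -> witness found
Witness step = 2

2


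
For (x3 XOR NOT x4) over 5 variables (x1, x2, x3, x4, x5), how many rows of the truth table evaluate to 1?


Formula: (x3 XOR NOT x4) over 5 vars (32 rows)
Evaluate each row (x1, x2, x3, x4, x5 as bits, MSB first):
  row 0 [00000]: (0 XOR NOT 0) -> 1
  row 1 [00001]: (0 XOR NOT 0) -> 1
  row 2 [00010]: (0 XOR NOT 1) -> 0
  row 3 [00011]: (0 XOR NOT 1) -> 0
  row 4 [00100]: (1 XOR NOT 0) -> 0
  row 5 [00101]: (1 XOR NOT 0) -> 0
  row 6 [00110]: (1 XOR NOT 1) -> 1
  row 7 [00111]: (1 XOR NOT 1) -> 1
  row 8 [01000]: (0 XOR NOT 0) -> 1
  row 9 [01001]: (0 XOR NOT 0) -> 1
  row 10 [01010]: (0 XOR NOT 1) -> 0
  row 11 [01011]: (0 XOR NOT 1) -> 0
  row 12 [01100]: (1 XOR NOT 0) -> 0
  row 13 [01101]: (1 XOR NOT 0) -> 0
  row 14 [01110]: (1 XOR NOT 1) -> 1
  row 15 [01111]: (1 XOR NOT 1) -> 1
  row 16 [10000]: (0 XOR NOT 0) -> 1
  row 17 [10001]: (0 XOR NOT 0) -> 1
  row 18 [10010]: (0 XOR NOT 1) -> 0
  row 19 [10011]: (0 XOR NOT 1) -> 0
  row 20 [10100]: (1 XOR NOT 0) -> 0
  row 21 [10101]: (1 XOR NOT 0) -> 0
  row 22 [10110]: (1 XOR NOT 1) -> 1
  row 23 [10111]: (1 XOR NOT 1) -> 1
  row 24 [11000]: (0 XOR NOT 0) -> 1
  row 25 [11001]: (0 XOR NOT 0) -> 1
  row 26 [11010]: (0 XOR NOT 1) -> 0
  row 27 [11011]: (0 XOR NOT 1) -> 0
  row 28 [11100]: (1 XOR NOT 0) -> 0
  row 29 [11101]: (1 XOR NOT 0) -> 0
  row 30 [11110]: (1 XOR NOT 1) -> 1
  row 31 [11111]: (1 XOR NOT 1) -> 1
Full result column, 8 rows per line (x1,x2 fixed per line; x3,x4,x5 runs 000..111 left to right):
  rows 0-7 [x1,x2=00]: 11000011  (ones: 4)
  rows 8-15 [x1,x2=01]: 11000011  (ones: 4)
  rows 16-23 [x1,x2=10]: 11000011  (ones: 4)
  rows 24-31 [x1,x2=11]: 11000011  (ones: 4)
Count of 1-rows = 4+4+4+4 = 16

16


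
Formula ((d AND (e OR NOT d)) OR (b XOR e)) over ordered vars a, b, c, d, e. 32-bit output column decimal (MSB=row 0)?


Formula: ((d AND (e OR NOT d)) OR (b XOR e)) over a, b, c, d, e (32 rows)
Evaluate each row (bits = a,b,c,d,e, MSB first):
  row 0 [00000]: ((0 AND (0 OR NOT 0)) OR (0 XOR 0)) -> 0
  row 1 [00001]: ((0 AND (1 OR NOT 0)) OR (0 XOR 1)) -> 1
  row 2 [00010]: ((1 AND (0 OR NOT 1)) OR (0 XOR 0)) -> 0
  row 3 [00011]: ((1 AND (1 OR NOT 1)) OR (0 XOR 1)) -> 1
  row 4 [00100]: ((0 AND (0 OR NOT 0)) OR (0 XOR 0)) -> 0
  row 5 [00101]: ((0 AND (1 OR NOT 0)) OR (0 XOR 1)) -> 1
  row 6 [00110]: ((1 AND (0 OR NOT 1)) OR (0 XOR 0)) -> 0
  row 7 [00111]: ((1 AND (1 OR NOT 1)) OR (0 XOR 1)) -> 1
  row 8 [01000]: ((0 AND (0 OR NOT 0)) OR (1 XOR 0)) -> 1
  row 9 [01001]: ((0 AND (1 OR NOT 0)) OR (1 XOR 1)) -> 0
  row 10 [01010]: ((1 AND (0 OR NOT 1)) OR (1 XOR 0)) -> 1
  row 11 [01011]: ((1 AND (1 OR NOT 1)) OR (1 XOR 1)) -> 1
  row 12 [01100]: ((0 AND (0 OR NOT 0)) OR (1 XOR 0)) -> 1
  row 13 [01101]: ((0 AND (1 OR NOT 0)) OR (1 XOR 1)) -> 0
  row 14 [01110]: ((1 AND (0 OR NOT 1)) OR (1 XOR 0)) -> 1
  row 15 [01111]: ((1 AND (1 OR NOT 1)) OR (1 XOR 1)) -> 1
  row 16 [10000]: ((0 AND (0 OR NOT 0)) OR (0 XOR 0)) -> 0
  row 17 [10001]: ((0 AND (1 OR NOT 0)) OR (0 XOR 1)) -> 1
  row 18 [10010]: ((1 AND (0 OR NOT 1)) OR (0 XOR 0)) -> 0
  row 19 [10011]: ((1 AND (1 OR NOT 1)) OR (0 XOR 1)) -> 1
  row 20 [10100]: ((0 AND (0 OR NOT 0)) OR (0 XOR 0)) -> 0
  row 21 [10101]: ((0 AND (1 OR NOT 0)) OR (0 XOR 1)) -> 1
  row 22 [10110]: ((1 AND (0 OR NOT 1)) OR (0 XOR 0)) -> 0
  row 23 [10111]: ((1 AND (1 OR NOT 1)) OR (0 XOR 1)) -> 1
  row 24 [11000]: ((0 AND (0 OR NOT 0)) OR (1 XOR 0)) -> 1
  row 25 [11001]: ((0 AND (1 OR NOT 0)) OR (1 XOR 1)) -> 0
  row 26 [11010]: ((1 AND (0 OR NOT 1)) OR (1 XOR 0)) -> 1
  row 27 [11011]: ((1 AND (1 OR NOT 1)) OR (1 XOR 1)) -> 1
  row 28 [11100]: ((0 AND (0 OR NOT 0)) OR (1 XOR 0)) -> 1
  row 29 [11101]: ((0 AND (1 OR NOT 0)) OR (1 XOR 1)) -> 0
  row 30 [11110]: ((1 AND (0 OR NOT 1)) OR (1 XOR 0)) -> 1
  row 31 [11111]: ((1 AND (1 OR NOT 1)) OR (1 XOR 1)) -> 1
Full result column, 4 rows per line (a,b,c fixed per line; d,e runs 00..11 left to right):
  rows 0-3 [a,b,c=000]: 0101  = hex 5
  rows 4-7 [a,b,c=001]: 0101  = hex 5
  rows 8-11 [a,b,c=010]: 1011  = hex B
  rows 12-15 [a,b,c=011]: 1011  = hex B
  rows 16-19 [a,b,c=100]: 0101  = hex 5
  rows 20-23 [a,b,c=101]: 0101  = hex 5
  rows 24-27 [a,b,c=110]: 1011  = hex B
  rows 28-31 [a,b,c=111]: 1011  = hex B
Output column (row 0 .. row 31) = 01010101101110110101010110111011
Output column grouped in 4s = 0101 0101 1011 1011 0101 0101 1011 1011 = 0x55BB55BB
Convert to decimal digit by digit (value = value*16 + digit):
  5 -> 5
  5*16 + 5 = 85
  85*16 + 11 (B) = 1371
  1371*16 + 11 (B) = 21947
  21947*16 + 5 = 351157
  351157*16 + 5 = 5618517
  5618517*16 + 11 (B) = 89896283
  89896283*16 + 11 (B) = 1438340539
Decimal = 1438340539

1438340539


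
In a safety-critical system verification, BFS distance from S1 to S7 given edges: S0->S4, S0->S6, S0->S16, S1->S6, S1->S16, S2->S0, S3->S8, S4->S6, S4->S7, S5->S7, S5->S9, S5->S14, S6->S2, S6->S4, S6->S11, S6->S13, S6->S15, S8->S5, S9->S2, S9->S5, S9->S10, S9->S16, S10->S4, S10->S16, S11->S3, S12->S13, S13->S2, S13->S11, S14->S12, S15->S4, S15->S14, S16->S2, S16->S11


BFS layer-by-layer from S1:
  dist 0: {S1}
  dist 1: {S6, S16}
  dist 2: {S2, S4, S11, S13, S15}
  dist 3: {S0, S3, S7, S14}
  -> S7 reached at distance 3
Shortest path length = 3

3


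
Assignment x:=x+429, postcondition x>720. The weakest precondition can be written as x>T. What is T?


Formula: wp(x:=E, P) = P[E/x] (substitute E for x in postcondition)
Step 1: Postcondition: x>720
Step 2: Substitute x+429 for x: x+429>720
Step 3: Solve for x: x > 720-429 = 291

291


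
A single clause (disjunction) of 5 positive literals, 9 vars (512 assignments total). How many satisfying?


Step 1: Total=2^9=512
Step 2: Unsat when all 5 false: 2^4=16
Step 3: Sat=512-16=496

496


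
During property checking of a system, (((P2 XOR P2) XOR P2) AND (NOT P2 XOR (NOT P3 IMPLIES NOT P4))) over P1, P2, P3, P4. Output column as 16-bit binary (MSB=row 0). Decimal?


Formula: (((P2 XOR P2) XOR P2) AND (NOT P2 XOR (NOT P3 IMPLIES NOT P4))) over P1, P2, P3, P4 (16 rows)
Evaluate each row (bits = P1,P2,P3,P4, MSB first):
  row 0 [0000]: (((0 XOR 0) XOR 0) AND (NOT 0 XOR (NOT 0 IMPLIES NOT 0))) -> 0
  row 1 [0001]: (((0 XOR 0) XOR 0) AND (NOT 0 XOR (NOT 0 IMPLIES NOT 1))) -> 0
  row 2 [0010]: (((0 XOR 0) XOR 0) AND (NOT 0 XOR (NOT 1 IMPLIES NOT 0))) -> 0
  row 3 [0011]: (((0 XOR 0) XOR 0) AND (NOT 0 XOR (NOT 1 IMPLIES NOT 1))) -> 0
  row 4 [0100]: (((1 XOR 1) XOR 1) AND (NOT 1 XOR (NOT 0 IMPLIES NOT 0))) -> 1
  row 5 [0101]: (((1 XOR 1) XOR 1) AND (NOT 1 XOR (NOT 0 IMPLIES NOT 1))) -> 0
  row 6 [0110]: (((1 XOR 1) XOR 1) AND (NOT 1 XOR (NOT 1 IMPLIES NOT 0))) -> 1
  row 7 [0111]: (((1 XOR 1) XOR 1) AND (NOT 1 XOR (NOT 1 IMPLIES NOT 1))) -> 1
  row 8 [1000]: (((0 XOR 0) XOR 0) AND (NOT 0 XOR (NOT 0 IMPLIES NOT 0))) -> 0
  row 9 [1001]: (((0 XOR 0) XOR 0) AND (NOT 0 XOR (NOT 0 IMPLIES NOT 1))) -> 0
  row 10 [1010]: (((0 XOR 0) XOR 0) AND (NOT 0 XOR (NOT 1 IMPLIES NOT 0))) -> 0
  row 11 [1011]: (((0 XOR 0) XOR 0) AND (NOT 0 XOR (NOT 1 IMPLIES NOT 1))) -> 0
  row 12 [1100]: (((1 XOR 1) XOR 1) AND (NOT 1 XOR (NOT 0 IMPLIES NOT 0))) -> 1
  row 13 [1101]: (((1 XOR 1) XOR 1) AND (NOT 1 XOR (NOT 0 IMPLIES NOT 1))) -> 0
  row 14 [1110]: (((1 XOR 1) XOR 1) AND (NOT 1 XOR (NOT 1 IMPLIES NOT 0))) -> 1
  row 15 [1111]: (((1 XOR 1) XOR 1) AND (NOT 1 XOR (NOT 1 IMPLIES NOT 1))) -> 1
Full result column, 4 rows per line (P1,P2 fixed per line; P3,P4 runs 00..11 left to right):
  rows 0-3 [P1,P2=00]: 0000  = hex 0
  rows 4-7 [P1,P2=01]: 1011  = hex B
  rows 8-11 [P1,P2=10]: 0000  = hex 0
  rows 12-15 [P1,P2=11]: 1011  = hex B
Output column (row 0 .. row 15) = 0000101100001011
Output column grouped in 4s = 0000 1011 0000 1011 = 0x0B0B
Convert to decimal digit by digit (value = value*16 + digit):
  0 -> 0
  0*16 + 11 (B) = 11
  11*16 + 0 = 176
  176*16 + 11 (B) = 2827
Decimal = 2827

2827


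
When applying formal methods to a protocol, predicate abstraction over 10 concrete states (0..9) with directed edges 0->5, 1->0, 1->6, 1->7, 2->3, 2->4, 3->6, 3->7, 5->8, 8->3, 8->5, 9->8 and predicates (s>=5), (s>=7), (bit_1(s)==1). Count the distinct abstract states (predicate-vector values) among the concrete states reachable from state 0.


BFS from 0:
Concrete reachable: {0, 3, 5, 6, 7, 8}
Abstract via predicates (s>=5), (s>=7), (bit_1(s)==1):
  (0,0,0) <- {0}
  (0,0,1) <- {3}
  (1,0,0) <- {5}
  (1,0,1) <- {6}
  (1,1,0) <- {8}
  (1,1,1) <- {7}
Distinct abstract states = 6

6


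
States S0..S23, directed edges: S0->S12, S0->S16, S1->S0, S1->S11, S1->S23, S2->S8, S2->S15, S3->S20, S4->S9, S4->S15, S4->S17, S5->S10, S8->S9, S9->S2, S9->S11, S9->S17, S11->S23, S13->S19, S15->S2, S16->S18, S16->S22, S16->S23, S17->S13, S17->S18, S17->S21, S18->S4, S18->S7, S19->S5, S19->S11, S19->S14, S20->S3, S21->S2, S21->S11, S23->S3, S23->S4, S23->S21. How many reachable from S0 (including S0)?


BFS from S0:
  layer 0: {S0}
  layer 1: {S12, S16}
  layer 2: {S18, S22, S23}
  layer 3: {S3, S4, S7, S21}
  layer 4: {S2, S9, S11, S15, S17, S20}
  layer 5: {S8, S13}
  layer 6: {S19}
  layer 7: {S5, S14}
  layer 8: {S10}
Reachable set: {S0, S2, S3, S4, S5, S7, S8, S9, S10, S11, S12, S13, S14, S15, S16, S17, S18, S19, S20, S21, S22, S23}
Count = 22

22


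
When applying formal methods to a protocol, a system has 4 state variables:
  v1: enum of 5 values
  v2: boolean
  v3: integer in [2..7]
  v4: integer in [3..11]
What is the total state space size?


State space = product of domain sizes of all variables.
Domain sizes:
  v1 (enum of 5 values): 5
  v2 (boolean): 2
  v3 (integer in [2..7]): 6
  v4 (integer in [3..11]): 9
Product = 5 * 2 * 6 * 9 = 540

540


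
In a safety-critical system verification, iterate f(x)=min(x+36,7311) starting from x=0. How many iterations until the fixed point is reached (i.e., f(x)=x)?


Step 1: x=0, cap=7311, increment=36
Step 2: x grows by 36 each step until capped at 7311; fixed point is x=7311
Step 3: iterations = ceil(7311/36) = 204

204


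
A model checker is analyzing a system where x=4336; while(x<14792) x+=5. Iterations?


Step 1: x goes from 4336 toward 14792 by 5; the body runs while x<14792, so iterations = ceil((bound-start)/step)
Step 2: Distance=10456
Step 3: ceil(10456/5)=2092

2092


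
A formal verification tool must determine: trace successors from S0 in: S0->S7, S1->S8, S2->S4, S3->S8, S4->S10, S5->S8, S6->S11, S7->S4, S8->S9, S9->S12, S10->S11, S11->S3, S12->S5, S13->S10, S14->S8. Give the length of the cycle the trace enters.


Trace from S0 until a state repeats:
  S0 -> S7 -> S4 -> S10 -> S11 -> S3 -> S8 -> S9 -> S12 -> S5 -> S8
S8 first seen at step 6, revisited at step 10.
Cycle length = 10 - 6 = 4

4


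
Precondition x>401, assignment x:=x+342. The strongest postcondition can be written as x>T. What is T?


Formula: sp(P, x:=E) = exists old_x. (x = E[old_x/x]) AND P[old_x/x] (old_x is the value of x before the assignment; eliminate old_x by solving x = E[old_x/x] for old_x)
Step 1: Precondition P: x>401, i.e. old_x > 401
Step 2: Assignment gives x = old_x + 342, so old_x = x - 342
Step 3: Substitute into P: x - 342 > 401
Step 4: Simplify: x > 401+342 = 743

743
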